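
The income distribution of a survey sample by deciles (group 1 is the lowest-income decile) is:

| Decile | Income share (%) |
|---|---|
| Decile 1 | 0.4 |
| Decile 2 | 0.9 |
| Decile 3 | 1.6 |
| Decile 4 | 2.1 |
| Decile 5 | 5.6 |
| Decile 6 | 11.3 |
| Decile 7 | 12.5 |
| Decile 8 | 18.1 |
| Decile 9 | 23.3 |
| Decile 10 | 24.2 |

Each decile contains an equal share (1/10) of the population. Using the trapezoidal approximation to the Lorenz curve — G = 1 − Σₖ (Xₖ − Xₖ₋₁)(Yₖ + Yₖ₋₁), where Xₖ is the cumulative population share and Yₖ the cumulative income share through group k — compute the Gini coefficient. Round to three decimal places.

Cumulative income shares Yₖ: 0.0040, 0.0130, 0.0290, 0.0500, 0.1060, 0.2190, 0.3440, 0.5250, 0.7580, 1.0000
Σ (Xₖ−Xₖ₋₁)(Yₖ+Yₖ₋₁) = (1/10)(0.0040+0.0000) + (1/10)(0.0130+0.0040) + (1/10)(0.0290+0.0130) + (1/10)(0.0500+0.0290) + (1/10)(0.1060+0.0500) + (1/10)(0.2190+0.1060) + (1/10)(0.3440+0.2190) + (1/10)(0.5250+0.3440) + (1/10)(0.7580+0.5250) + (1/10)(1.0000+0.7580)
  = 0.0004 + 0.0017 + 0.0042 + 0.0079 + 0.0156 + 0.0325 + 0.0563 + 0.0869 + 0.1283 + 0.1758 = 0.5096
G = 1 − 0.5096 = 0.4904

0.490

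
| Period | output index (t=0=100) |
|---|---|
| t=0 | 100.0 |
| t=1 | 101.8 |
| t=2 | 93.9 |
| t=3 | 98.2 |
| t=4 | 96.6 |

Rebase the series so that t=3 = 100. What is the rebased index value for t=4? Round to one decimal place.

Rebased(t=4) = 96.6 / 98.2 × 100 = 98.3707

98.4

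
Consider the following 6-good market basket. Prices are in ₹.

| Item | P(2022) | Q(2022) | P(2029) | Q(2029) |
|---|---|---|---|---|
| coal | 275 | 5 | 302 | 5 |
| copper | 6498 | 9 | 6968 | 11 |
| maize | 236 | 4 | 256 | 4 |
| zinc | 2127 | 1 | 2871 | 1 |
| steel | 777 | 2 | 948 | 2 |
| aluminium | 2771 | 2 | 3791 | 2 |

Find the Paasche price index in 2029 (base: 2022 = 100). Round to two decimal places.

Paasche price index uses current-period quantities as weights.
ΣP(2029)·Q(2029) = 302×5 + 6968×11 + 256×4 + 2871×1 + 948×2 + 3791×2 = 1510 + 76648 + 1024 + 2871 + 1896 + 7582 = 91531
ΣP(2022)·Q(2029) = 275×5 + 6498×11 + 236×4 + 2127×1 + 777×2 + 2771×2 = 1375 + 71478 + 944 + 2127 + 1554 + 5542 = 83020
Index = 91531 / 83020 × 100 = 110.2517

110.25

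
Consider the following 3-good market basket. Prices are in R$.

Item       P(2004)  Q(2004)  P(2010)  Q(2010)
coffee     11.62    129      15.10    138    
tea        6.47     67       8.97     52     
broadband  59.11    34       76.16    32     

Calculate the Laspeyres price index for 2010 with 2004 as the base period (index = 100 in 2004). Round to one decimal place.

130.3

Laspeyres price index uses base-period quantities as weights.
ΣP(2010)·Q(2004) = 15.10×129 + 8.97×67 + 76.16×34 = 1947.9 + 600.99 + 2589.44 = 5138.33
ΣP(2004)·Q(2004) = 11.62×129 + 6.47×67 + 59.11×34 = 1498.98 + 433.49 + 2009.74 = 3942.21
Index = 5138.33 / 3942.21 × 100 = 130.3414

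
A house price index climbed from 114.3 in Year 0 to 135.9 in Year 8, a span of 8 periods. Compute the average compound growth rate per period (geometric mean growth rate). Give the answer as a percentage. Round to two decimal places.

Growth factor = (135.9/114.3)^(1/8) = (1.188976)^(1/8) = 1.021872
Growth rate = 1.021872 − 1 = 0.021872 = 2.1872%

2.19%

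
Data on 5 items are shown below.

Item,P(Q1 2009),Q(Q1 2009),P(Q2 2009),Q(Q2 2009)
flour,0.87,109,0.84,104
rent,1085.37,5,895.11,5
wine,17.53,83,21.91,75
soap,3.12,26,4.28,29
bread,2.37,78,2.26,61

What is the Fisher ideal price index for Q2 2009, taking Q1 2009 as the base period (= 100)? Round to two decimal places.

Laspeyres component (base-period weights):
ΣP(Q2 2009)Q(Q1 2009) = 0.84×109 + 895.11×5 + 21.91×83 + 4.28×26 + 2.26×78 = 91.56 + 4475.55 + 1818.53 + 111.28 + 176.28 = 6673.2
ΣP(Q1 2009)Q(Q1 2009) = 0.87×109 + 1085.37×5 + 17.53×83 + 3.12×26 + 2.37×78 = 94.83 + 5426.85 + 1454.99 + 81.12 + 184.86 = 7242.65
L = 6673.2 / 7242.65 × 100 = 92.1375
Paasche component (current-period weights):
ΣP(Q2 2009)Q(Q2 2009) = 0.84×104 + 895.11×5 + 21.91×75 + 4.28×29 + 2.26×61 = 87.36 + 4475.55 + 1643.25 + 124.12 + 137.86 = 6468.14
ΣP(Q1 2009)Q(Q2 2009) = 0.87×104 + 1085.37×5 + 17.53×75 + 3.12×29 + 2.37×61 = 90.48 + 5426.85 + 1314.75 + 90.48 + 144.57 = 7067.13
P = 6468.14 / 7067.13 × 100 = 91.5243
Fisher = √(L × P) = √(92.1375 × 91.5243) = 91.8304

91.83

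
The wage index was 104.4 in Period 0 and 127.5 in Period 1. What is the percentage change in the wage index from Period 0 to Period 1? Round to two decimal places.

Change = (127.5 − 104.4) / 104.4 × 100
       = 23.1 / 104.4 × 100 = 22.1264%

22.13%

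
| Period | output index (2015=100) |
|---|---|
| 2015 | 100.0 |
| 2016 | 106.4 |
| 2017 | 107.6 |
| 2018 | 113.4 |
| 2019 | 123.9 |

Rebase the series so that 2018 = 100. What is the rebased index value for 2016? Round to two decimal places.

93.83

Rebased(2016) = 106.4 / 113.4 × 100 = 93.8272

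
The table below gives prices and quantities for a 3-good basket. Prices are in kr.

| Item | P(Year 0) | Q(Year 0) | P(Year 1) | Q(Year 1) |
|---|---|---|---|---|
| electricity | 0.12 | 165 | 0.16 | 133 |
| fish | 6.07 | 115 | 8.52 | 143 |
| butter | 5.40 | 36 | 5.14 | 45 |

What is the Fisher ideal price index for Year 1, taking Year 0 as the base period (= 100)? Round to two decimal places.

130.55

Laspeyres component (base-period weights):
ΣP(Year 1)Q(Year 0) = 0.16×165 + 8.52×115 + 5.14×36 = 26.4 + 979.8 + 185.04 = 1191.24
ΣP(Year 0)Q(Year 0) = 0.12×165 + 6.07×115 + 5.40×36 = 19.8 + 698.05 + 194.4 = 912.25
L = 1191.24 / 912.25 × 100 = 130.5826
Paasche component (current-period weights):
ΣP(Year 1)Q(Year 1) = 0.16×133 + 8.52×143 + 5.14×45 = 21.28 + 1218.36 + 231.3 = 1470.94
ΣP(Year 0)Q(Year 1) = 0.12×133 + 6.07×143 + 5.40×45 = 15.96 + 868.01 + 243 = 1126.97
P = 1470.94 / 1126.97 × 100 = 130.5217
Fisher = √(L × P) = √(130.5826 × 130.5217) = 130.5521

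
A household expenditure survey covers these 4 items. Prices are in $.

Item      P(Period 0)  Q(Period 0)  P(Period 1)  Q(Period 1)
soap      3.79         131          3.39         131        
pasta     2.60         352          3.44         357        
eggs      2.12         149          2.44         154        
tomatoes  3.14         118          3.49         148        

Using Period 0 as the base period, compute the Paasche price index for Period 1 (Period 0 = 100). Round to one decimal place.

Paasche price index uses current-period quantities as weights.
ΣP(Period 1)·Q(Period 1) = 3.39×131 + 3.44×357 + 2.44×154 + 3.49×148 = 444.09 + 1228.08 + 375.76 + 516.52 = 2564.45
ΣP(Period 0)·Q(Period 1) = 3.79×131 + 2.60×357 + 2.12×154 + 3.14×148 = 496.49 + 928.2 + 326.48 + 464.72 = 2215.89
Index = 2564.45 / 2215.89 × 100 = 115.7300

115.7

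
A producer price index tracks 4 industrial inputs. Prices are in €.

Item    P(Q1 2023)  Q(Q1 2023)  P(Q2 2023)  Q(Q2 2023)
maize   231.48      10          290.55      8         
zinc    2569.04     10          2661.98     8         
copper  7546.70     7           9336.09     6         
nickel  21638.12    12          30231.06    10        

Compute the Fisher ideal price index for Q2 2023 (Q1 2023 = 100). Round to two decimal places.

Laspeyres component (base-period weights):
ΣP(Q2 2023)Q(Q1 2023) = 290.55×10 + 2661.98×10 + 9336.09×7 + 30231.06×12 = 2905.5 + 26619.8 + 65352.63 + 362772.72 = 457650.65
ΣP(Q1 2023)Q(Q1 2023) = 231.48×10 + 2569.04×10 + 7546.70×7 + 21638.12×12 = 2314.8 + 25690.4 + 52826.9 + 259657.44 = 340489.54
L = 457650.65 / 340489.54 × 100 = 134.4096
Paasche component (current-period weights):
ΣP(Q2 2023)Q(Q2 2023) = 290.55×8 + 2661.98×8 + 9336.09×6 + 30231.06×10 = 2324.4 + 21295.84 + 56016.54 + 302310.6 = 381947.38
ΣP(Q1 2023)Q(Q2 2023) = 231.48×8 + 2569.04×8 + 7546.70×6 + 21638.12×10 = 1851.84 + 20552.32 + 45280.2 + 216381.2 = 284065.56
P = 381947.38 / 284065.56 × 100 = 134.4575
Fisher = √(L × P) = √(134.4096 × 134.4575) = 134.4335

134.43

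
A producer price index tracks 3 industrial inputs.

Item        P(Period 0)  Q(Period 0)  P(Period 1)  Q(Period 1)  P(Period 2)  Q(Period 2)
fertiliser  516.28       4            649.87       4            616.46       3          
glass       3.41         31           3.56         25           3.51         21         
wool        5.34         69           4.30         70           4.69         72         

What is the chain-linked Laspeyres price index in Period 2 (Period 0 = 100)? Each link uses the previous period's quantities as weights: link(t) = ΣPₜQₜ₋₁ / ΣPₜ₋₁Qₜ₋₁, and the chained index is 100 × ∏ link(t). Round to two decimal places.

Link Period 0→Period 1:
ΣP(Period 1)Q(Period 0) = 649.87×4 + 3.56×31 + 4.30×69 = 2599.48 + 110.36 + 296.7 = 3006.54
ΣP(Period 0)Q(Period 0) = 516.28×4 + 3.41×31 + 5.34×69 = 2065.12 + 105.71 + 368.46 = 2539.29
link = 3006.54/2539.29 = 1.184008
Link Period 1→Period 2:
ΣP(Period 2)Q(Period 1) = 616.46×4 + 3.51×25 + 4.69×70 = 2465.84 + 87.75 + 328.3 = 2881.89
ΣP(Period 1)Q(Period 1) = 649.87×4 + 3.56×25 + 4.30×70 = 2599.48 + 89 + 301 = 2989.48
link = 2881.89/2989.48 = 0.964010
Chained index = 100 × 1.184008 × 0.964010 = 114.1396

114.14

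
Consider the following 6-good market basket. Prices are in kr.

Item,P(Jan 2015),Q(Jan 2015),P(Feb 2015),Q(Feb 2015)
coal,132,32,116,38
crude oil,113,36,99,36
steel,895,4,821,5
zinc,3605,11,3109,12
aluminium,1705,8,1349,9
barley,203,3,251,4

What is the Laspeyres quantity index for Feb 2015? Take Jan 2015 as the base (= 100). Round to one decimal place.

110.9

Laspeyres quantity index uses base-period prices as weights.
ΣP(Jan 2015)·Q(Feb 2015) = 132×38 + 113×36 + 895×5 + 3605×12 + 1705×9 + 203×4 = 5016 + 4068 + 4475 + 43260 + 15345 + 812 = 72976
ΣP(Jan 2015)·Q(Jan 2015) = 132×32 + 113×36 + 895×4 + 3605×11 + 1705×8 + 203×3 = 4224 + 4068 + 3580 + 39655 + 13640 + 609 = 65776
Index = 72976 / 65776 × 100 = 110.9462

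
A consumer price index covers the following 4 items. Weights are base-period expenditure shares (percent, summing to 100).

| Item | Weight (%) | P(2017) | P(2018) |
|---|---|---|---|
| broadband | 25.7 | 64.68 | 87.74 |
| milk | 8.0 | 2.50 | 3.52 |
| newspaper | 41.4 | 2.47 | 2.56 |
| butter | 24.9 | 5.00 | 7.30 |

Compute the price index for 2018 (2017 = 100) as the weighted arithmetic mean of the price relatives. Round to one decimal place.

125.4

broadband: 25.7 × (87.74/64.68) = 25.7 × 1.356524 = 34.8627
milk: 8.0 × (3.52/2.50) = 8.0 × 1.408000 = 11.2640
newspaper: 41.4 × (2.56/2.47) = 41.4 × 1.036437 = 42.9085
butter: 24.9 × (7.30/5.00) = 24.9 × 1.460000 = 36.3540
Index = Σ wᵢ·(p₁ᵢ/p₀ᵢ) = 34.8627 + 11.2640 + 42.9085 + 36.3540 = 125.3892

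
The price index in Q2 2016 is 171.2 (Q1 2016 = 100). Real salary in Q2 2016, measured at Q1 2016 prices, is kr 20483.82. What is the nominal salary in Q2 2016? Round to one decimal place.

Nominal = Real × (Index/100) = 20483.82 × (171.2/100)
        = 20483.82 × 1.712 = 35068.2998

35068.3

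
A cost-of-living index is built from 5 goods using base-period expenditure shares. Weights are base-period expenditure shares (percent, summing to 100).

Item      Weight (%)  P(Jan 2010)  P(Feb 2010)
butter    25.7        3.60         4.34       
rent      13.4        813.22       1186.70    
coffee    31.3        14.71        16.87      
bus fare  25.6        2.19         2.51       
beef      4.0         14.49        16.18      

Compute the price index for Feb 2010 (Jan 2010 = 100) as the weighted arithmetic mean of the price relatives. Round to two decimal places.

120.24

butter: 25.7 × (4.34/3.60) = 25.7 × 1.205556 = 30.9828
rent: 13.4 × (1186.70/813.22) = 13.4 × 1.459261 = 19.5541
coffee: 31.3 × (16.87/14.71) = 31.3 × 1.146839 = 35.8961
bus fare: 25.6 × (2.51/2.19) = 25.6 × 1.146119 = 29.3406
beef: 4.0 × (16.18/14.49) = 4.0 × 1.116632 = 4.4665
Index = Σ wᵢ·(p₁ᵢ/p₀ᵢ) = 30.9828 + 19.5541 + 35.8961 + 29.3406 + 4.4665 = 120.2401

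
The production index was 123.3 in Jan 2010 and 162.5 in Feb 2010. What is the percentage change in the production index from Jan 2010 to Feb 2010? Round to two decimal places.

Change = (162.5 − 123.3) / 123.3 × 100
       = 39.2 / 123.3 × 100 = 31.7924%

31.79%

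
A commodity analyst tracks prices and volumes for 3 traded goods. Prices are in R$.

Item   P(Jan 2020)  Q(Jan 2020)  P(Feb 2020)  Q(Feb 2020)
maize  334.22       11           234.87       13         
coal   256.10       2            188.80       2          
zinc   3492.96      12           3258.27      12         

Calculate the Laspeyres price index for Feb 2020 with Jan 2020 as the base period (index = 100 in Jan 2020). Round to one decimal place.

Laspeyres price index uses base-period quantities as weights.
ΣP(Feb 2020)·Q(Jan 2020) = 234.87×11 + 188.80×2 + 3258.27×12 = 2583.57 + 377.6 + 39099.24 = 42060.41
ΣP(Jan 2020)·Q(Jan 2020) = 334.22×11 + 256.10×2 + 3492.96×12 = 3676.42 + 512.2 + 41915.52 = 46104.14
Index = 42060.41 / 46104.14 × 100 = 91.2291

91.2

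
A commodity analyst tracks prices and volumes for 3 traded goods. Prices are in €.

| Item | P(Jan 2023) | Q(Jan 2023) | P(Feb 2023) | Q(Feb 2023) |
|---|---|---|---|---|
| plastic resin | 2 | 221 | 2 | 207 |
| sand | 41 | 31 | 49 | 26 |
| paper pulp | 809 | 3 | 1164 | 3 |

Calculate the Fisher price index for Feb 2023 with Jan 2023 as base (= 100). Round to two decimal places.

132.15

Laspeyres component (base-period weights):
ΣP(Feb 2023)Q(Jan 2023) = 2×221 + 49×31 + 1164×3 = 442 + 1519 + 3492 = 5453
ΣP(Jan 2023)Q(Jan 2023) = 2×221 + 41×31 + 809×3 = 442 + 1271 + 2427 = 4140
L = 5453 / 4140 × 100 = 131.7150
Paasche component (current-period weights):
ΣP(Feb 2023)Q(Feb 2023) = 2×207 + 49×26 + 1164×3 = 414 + 1274 + 3492 = 5180
ΣP(Jan 2023)Q(Feb 2023) = 2×207 + 41×26 + 809×3 = 414 + 1066 + 2427 = 3907
P = 5180 / 3907 × 100 = 132.5825
Fisher = √(L × P) = √(131.7150 × 132.5825) = 132.1480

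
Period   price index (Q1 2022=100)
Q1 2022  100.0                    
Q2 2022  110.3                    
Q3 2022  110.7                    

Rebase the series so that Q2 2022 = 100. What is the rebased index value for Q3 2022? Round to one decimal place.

Rebased(Q3 2022) = 110.7 / 110.3 × 100 = 100.3626

100.4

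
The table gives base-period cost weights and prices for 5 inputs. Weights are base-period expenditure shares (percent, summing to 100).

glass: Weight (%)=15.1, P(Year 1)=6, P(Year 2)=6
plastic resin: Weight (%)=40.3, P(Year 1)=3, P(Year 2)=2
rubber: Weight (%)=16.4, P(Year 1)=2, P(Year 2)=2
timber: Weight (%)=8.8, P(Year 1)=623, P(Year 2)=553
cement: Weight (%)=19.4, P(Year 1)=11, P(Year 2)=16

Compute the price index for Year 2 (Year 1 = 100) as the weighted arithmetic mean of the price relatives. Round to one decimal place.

glass: 15.1 × (6/6) = 15.1 × 1.000000 = 15.1000
plastic resin: 40.3 × (2/3) = 40.3 × 0.666667 = 26.8667
rubber: 16.4 × (2/2) = 16.4 × 1.000000 = 16.4000
timber: 8.8 × (553/623) = 8.8 × 0.887640 = 7.8112
cement: 19.4 × (16/11) = 19.4 × 1.454545 = 28.2182
Index = Σ wᵢ·(p₁ᵢ/p₀ᵢ) = 15.1000 + 26.8667 + 16.4000 + 7.8112 + 28.2182 = 94.3961

94.4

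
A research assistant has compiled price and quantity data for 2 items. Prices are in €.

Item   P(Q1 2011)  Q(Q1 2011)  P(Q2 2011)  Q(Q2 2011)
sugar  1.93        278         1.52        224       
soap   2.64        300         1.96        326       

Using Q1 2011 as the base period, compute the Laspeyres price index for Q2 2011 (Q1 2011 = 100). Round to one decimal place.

Laspeyres price index uses base-period quantities as weights.
ΣP(Q2 2011)·Q(Q1 2011) = 1.52×278 + 1.96×300 = 422.56 + 588 = 1010.56
ΣP(Q1 2011)·Q(Q1 2011) = 1.93×278 + 2.64×300 = 536.54 + 792 = 1328.54
Index = 1010.56 / 1328.54 × 100 = 76.0655

76.1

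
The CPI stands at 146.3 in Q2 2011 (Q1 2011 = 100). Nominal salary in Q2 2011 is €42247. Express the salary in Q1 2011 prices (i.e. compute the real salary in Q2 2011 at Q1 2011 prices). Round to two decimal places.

Real = Nominal ÷ (Index/100) = 42247 ÷ (146.3/100)
     = 42247 ÷ 1.463 = 28876.9651

28876.97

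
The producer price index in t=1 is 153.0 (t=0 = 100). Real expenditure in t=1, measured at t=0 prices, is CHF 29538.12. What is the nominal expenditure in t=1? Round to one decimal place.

Nominal = Real × (Index/100) = 29538.12 × (153.0/100)
        = 29538.12 × 1.530 = 45193.3236

45193.3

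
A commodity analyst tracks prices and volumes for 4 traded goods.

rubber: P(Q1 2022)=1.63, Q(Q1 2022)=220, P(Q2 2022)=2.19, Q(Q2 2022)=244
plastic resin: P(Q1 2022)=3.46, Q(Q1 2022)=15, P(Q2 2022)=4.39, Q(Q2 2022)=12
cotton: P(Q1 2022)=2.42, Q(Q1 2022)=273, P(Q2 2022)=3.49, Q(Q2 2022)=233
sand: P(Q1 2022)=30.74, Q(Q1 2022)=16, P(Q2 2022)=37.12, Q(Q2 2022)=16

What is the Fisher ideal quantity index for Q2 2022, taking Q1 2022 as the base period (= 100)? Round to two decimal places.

95.43

Laspeyres component (base-period weights):
ΣP(Q1 2022)Q(Q2 2022) = 1.63×244 + 3.46×12 + 2.42×233 + 30.74×16 = 397.72 + 41.52 + 563.86 + 491.84 = 1494.94
ΣP(Q1 2022)Q(Q1 2022) = 1.63×220 + 3.46×15 + 2.42×273 + 30.74×16 = 358.6 + 51.9 + 660.66 + 491.84 = 1563
L = 1494.94 / 1563 × 100 = 95.6456
Paasche component (current-period weights):
ΣP(Q2 2022)Q(Q2 2022) = 2.19×244 + 4.39×12 + 3.49×233 + 37.12×16 = 534.36 + 52.68 + 813.17 + 593.92 = 1994.13
ΣP(Q2 2022)Q(Q1 2022) = 2.19×220 + 4.39×15 + 3.49×273 + 37.12×16 = 481.8 + 65.85 + 952.77 + 593.92 = 2094.34
P = 1994.13 / 2094.34 × 100 = 95.2152
Fisher = √(L × P) = √(95.6456 × 95.2152) = 95.4301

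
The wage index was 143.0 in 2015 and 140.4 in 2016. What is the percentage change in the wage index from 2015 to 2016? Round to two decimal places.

Change = (140.4 − 143.0) / 143.0 × 100
       = -2.6 / 143.0 × 100 = -1.8182%

-1.82%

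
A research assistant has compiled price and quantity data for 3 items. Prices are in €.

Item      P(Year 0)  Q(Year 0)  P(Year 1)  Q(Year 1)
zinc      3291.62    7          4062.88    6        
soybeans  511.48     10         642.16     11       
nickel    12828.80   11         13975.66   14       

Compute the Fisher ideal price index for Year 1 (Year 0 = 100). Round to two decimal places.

Laspeyres component (base-period weights):
ΣP(Year 1)Q(Year 0) = 4062.88×7 + 642.16×10 + 13975.66×11 = 28440.16 + 6421.6 + 153732.26 = 188594.02
ΣP(Year 0)Q(Year 0) = 3291.62×7 + 511.48×10 + 12828.80×11 = 23041.34 + 5114.8 + 141116.8 = 169272.94
L = 188594.02 / 169272.94 × 100 = 111.4142
Paasche component (current-period weights):
ΣP(Year 1)Q(Year 1) = 4062.88×6 + 642.16×11 + 13975.66×14 = 24377.28 + 7063.76 + 195659.24 = 227100.28
ΣP(Year 0)Q(Year 1) = 3291.62×6 + 511.48×11 + 12828.80×14 = 19749.72 + 5626.28 + 179603.2 = 204979.2
P = 227100.28 / 204979.2 × 100 = 110.7919
Fisher = √(L × P) = √(111.4142 × 110.7919) = 111.1026

111.10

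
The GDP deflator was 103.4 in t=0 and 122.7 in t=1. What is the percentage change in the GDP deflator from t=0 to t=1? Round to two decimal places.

18.67%

Change = (122.7 − 103.4) / 103.4 × 100
       = 19.3 / 103.4 × 100 = 18.6654%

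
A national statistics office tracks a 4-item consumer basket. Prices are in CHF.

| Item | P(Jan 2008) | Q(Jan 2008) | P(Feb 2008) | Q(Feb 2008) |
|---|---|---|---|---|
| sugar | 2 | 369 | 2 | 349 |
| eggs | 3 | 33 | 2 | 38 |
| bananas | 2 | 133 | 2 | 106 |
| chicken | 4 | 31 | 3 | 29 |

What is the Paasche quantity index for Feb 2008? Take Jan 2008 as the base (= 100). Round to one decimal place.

92.3

Paasche quantity index uses current-period prices as weights.
ΣP(Feb 2008)·Q(Feb 2008) = 2×349 + 2×38 + 2×106 + 3×29 = 698 + 76 + 212 + 87 = 1073
ΣP(Feb 2008)·Q(Jan 2008) = 2×369 + 2×33 + 2×133 + 3×31 = 738 + 66 + 266 + 93 = 1163
Index = 1073 / 1163 × 100 = 92.2614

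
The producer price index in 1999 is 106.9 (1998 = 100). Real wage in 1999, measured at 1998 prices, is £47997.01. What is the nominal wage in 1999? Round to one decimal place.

Nominal = Real × (Index/100) = 47997.01 × (106.9/100)
        = 47997.01 × 1.069 = 51308.8037

51308.8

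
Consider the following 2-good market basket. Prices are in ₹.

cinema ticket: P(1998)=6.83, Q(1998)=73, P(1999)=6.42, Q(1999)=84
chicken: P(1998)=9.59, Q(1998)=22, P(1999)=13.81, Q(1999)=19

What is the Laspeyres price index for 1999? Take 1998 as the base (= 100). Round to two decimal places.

Laspeyres price index uses base-period quantities as weights.
ΣP(1999)·Q(1998) = 6.42×73 + 13.81×22 = 468.66 + 303.82 = 772.48
ΣP(1998)·Q(1998) = 6.83×73 + 9.59×22 = 498.59 + 210.98 = 709.57
Index = 772.48 / 709.57 × 100 = 108.8659

108.87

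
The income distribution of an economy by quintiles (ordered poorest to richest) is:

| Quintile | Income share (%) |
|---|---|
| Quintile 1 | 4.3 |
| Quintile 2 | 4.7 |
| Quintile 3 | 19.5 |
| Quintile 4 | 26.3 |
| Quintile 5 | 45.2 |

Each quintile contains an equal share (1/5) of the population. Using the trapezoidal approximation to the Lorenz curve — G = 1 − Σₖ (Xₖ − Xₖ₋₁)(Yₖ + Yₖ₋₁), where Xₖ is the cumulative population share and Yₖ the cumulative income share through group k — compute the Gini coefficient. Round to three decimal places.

Cumulative income shares Yₖ: 0.0430, 0.0900, 0.2850, 0.5480, 1.0000
Σ (Xₖ−Xₖ₋₁)(Yₖ+Yₖ₋₁) = (1/5)(0.0430+0.0000) + (1/5)(0.0900+0.0430) + (1/5)(0.2850+0.0900) + (1/5)(0.5480+0.2850) + (1/5)(1.0000+0.5480)
  = 0.0086 + 0.0266 + 0.0750 + 0.1666 + 0.3096 = 0.5864
G = 1 − 0.5864 = 0.4136

0.414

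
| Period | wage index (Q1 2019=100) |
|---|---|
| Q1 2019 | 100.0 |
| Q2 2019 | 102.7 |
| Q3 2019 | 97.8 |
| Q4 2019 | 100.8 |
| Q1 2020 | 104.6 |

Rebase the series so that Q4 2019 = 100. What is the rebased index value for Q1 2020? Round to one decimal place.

Rebased(Q1 2020) = 104.6 / 100.8 × 100 = 103.7698

103.8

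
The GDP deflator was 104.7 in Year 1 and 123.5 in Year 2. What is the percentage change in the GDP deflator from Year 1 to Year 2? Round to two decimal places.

17.96%

Change = (123.5 − 104.7) / 104.7 × 100
       = 18.8 / 104.7 × 100 = 17.9561%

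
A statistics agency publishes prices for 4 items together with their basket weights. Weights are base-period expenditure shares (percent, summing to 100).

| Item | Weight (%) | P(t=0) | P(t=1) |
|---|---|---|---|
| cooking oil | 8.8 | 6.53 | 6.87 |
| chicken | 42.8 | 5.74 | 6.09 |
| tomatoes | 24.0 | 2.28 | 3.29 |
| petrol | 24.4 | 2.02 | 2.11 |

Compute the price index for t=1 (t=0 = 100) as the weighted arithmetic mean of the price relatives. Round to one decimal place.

114.8

cooking oil: 8.8 × (6.87/6.53) = 8.8 × 1.052067 = 9.2582
chicken: 42.8 × (6.09/5.74) = 42.8 × 1.060976 = 45.4098
tomatoes: 24.0 × (3.29/2.28) = 24.0 × 1.442982 = 34.6316
petrol: 24.4 × (2.11/2.02) = 24.4 × 1.044554 = 25.4871
Index = Σ wᵢ·(p₁ᵢ/p₀ᵢ) = 9.2582 + 45.4098 + 34.6316 + 25.4871 = 114.7867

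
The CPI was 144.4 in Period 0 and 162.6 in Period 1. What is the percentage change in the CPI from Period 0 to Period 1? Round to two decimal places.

Change = (162.6 − 144.4) / 144.4 × 100
       = 18.2 / 144.4 × 100 = 12.6039%

12.60%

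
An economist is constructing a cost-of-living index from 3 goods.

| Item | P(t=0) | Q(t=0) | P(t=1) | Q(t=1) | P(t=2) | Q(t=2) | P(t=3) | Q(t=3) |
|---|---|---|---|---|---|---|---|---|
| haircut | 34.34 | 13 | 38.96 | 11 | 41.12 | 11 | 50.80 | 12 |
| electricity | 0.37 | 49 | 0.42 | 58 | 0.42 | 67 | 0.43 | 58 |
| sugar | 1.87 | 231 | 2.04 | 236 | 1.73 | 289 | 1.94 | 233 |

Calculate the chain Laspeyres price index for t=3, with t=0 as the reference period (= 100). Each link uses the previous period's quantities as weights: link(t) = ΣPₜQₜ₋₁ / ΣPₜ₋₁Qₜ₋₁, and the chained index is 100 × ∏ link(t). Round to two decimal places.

123.52

Link t=0→t=1:
ΣP(t=1)Q(t=0) = 38.96×13 + 0.42×49 + 2.04×231 = 506.48 + 20.58 + 471.24 = 998.3
ΣP(t=0)Q(t=0) = 34.34×13 + 0.37×49 + 1.87×231 = 446.42 + 18.13 + 431.97 = 896.52
link = 998.3/896.52 = 1.113528
Link t=1→t=2:
ΣP(t=2)Q(t=1) = 41.12×11 + 0.42×58 + 1.73×236 = 452.32 + 24.36 + 408.28 = 884.96
ΣP(t=1)Q(t=1) = 38.96×11 + 0.42×58 + 2.04×236 = 428.56 + 24.36 + 481.44 = 934.36
link = 884.96/934.36 = 0.947130
Link t=2→t=3:
ΣP(t=3)Q(t=2) = 50.80×11 + 0.43×67 + 1.94×289 = 558.8 + 28.81 + 560.66 = 1148.27
ΣP(t=2)Q(t=2) = 41.12×11 + 0.42×67 + 1.73×289 = 452.32 + 28.14 + 499.97 = 980.43
link = 1148.27/980.43 = 1.171190
Chained index = 100 × 1.113528 × 0.947130 × 1.171190 = 123.5202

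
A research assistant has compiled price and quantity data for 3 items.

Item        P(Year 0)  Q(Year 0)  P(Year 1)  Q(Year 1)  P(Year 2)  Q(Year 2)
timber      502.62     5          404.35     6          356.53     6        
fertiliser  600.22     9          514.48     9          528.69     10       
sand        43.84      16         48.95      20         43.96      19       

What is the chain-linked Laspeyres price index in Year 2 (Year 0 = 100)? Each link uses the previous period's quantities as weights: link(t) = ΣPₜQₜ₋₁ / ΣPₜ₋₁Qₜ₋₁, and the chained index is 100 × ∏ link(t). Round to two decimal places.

Link Year 0→Year 1:
ΣP(Year 1)Q(Year 0) = 404.35×5 + 514.48×9 + 48.95×16 = 2021.75 + 4630.32 + 783.2 = 7435.27
ΣP(Year 0)Q(Year 0) = 502.62×5 + 600.22×9 + 43.84×16 = 2513.1 + 5401.98 + 701.44 = 8616.52
link = 7435.27/8616.52 = 0.862909
Link Year 1→Year 2:
ΣP(Year 2)Q(Year 1) = 356.53×6 + 528.69×9 + 43.96×20 = 2139.18 + 4758.21 + 879.2 = 7776.59
ΣP(Year 1)Q(Year 1) = 404.35×6 + 514.48×9 + 48.95×20 = 2426.1 + 4630.32 + 979 = 8035.42
link = 7776.59/8035.42 = 0.967789
Chained index = 100 × 0.862909 × 0.967789 = 83.5113

83.51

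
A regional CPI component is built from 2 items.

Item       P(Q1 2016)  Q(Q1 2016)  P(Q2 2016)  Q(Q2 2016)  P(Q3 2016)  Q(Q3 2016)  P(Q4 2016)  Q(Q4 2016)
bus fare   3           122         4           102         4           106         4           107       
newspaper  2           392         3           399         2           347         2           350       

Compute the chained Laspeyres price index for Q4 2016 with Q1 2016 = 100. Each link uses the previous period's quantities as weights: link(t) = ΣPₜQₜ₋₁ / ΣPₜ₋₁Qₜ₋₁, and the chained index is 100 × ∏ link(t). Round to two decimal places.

108.72

Link Q1 2016→Q2 2016:
ΣP(Q2 2016)Q(Q1 2016) = 4×122 + 3×392 = 488 + 1176 = 1664
ΣP(Q1 2016)Q(Q1 2016) = 3×122 + 2×392 = 366 + 784 = 1150
link = 1664/1150 = 1.446957
Link Q2 2016→Q3 2016:
ΣP(Q3 2016)Q(Q2 2016) = 4×102 + 2×399 = 408 + 798 = 1206
ΣP(Q2 2016)Q(Q2 2016) = 4×102 + 3×399 = 408 + 1197 = 1605
link = 1206/1605 = 0.751402
Link Q3 2016→Q4 2016:
ΣP(Q4 2016)Q(Q3 2016) = 4×106 + 2×347 = 424 + 694 = 1118
ΣP(Q3 2016)Q(Q3 2016) = 4×106 + 2×347 = 424 + 694 = 1118
link = 1118/1118 = 1.000000
Chained index = 100 × 1.446957 × 0.751402 × 1.000000 = 108.7246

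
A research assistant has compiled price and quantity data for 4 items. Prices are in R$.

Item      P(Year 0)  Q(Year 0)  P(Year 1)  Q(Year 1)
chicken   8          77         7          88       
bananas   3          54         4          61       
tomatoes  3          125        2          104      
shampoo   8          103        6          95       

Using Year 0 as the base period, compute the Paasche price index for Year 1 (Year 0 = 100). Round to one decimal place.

83.6

Paasche price index uses current-period quantities as weights.
ΣP(Year 1)·Q(Year 1) = 7×88 + 4×61 + 2×104 + 6×95 = 616 + 244 + 208 + 570 = 1638
ΣP(Year 0)·Q(Year 1) = 8×88 + 3×61 + 3×104 + 8×95 = 704 + 183 + 312 + 760 = 1959
Index = 1638 / 1959 × 100 = 83.6141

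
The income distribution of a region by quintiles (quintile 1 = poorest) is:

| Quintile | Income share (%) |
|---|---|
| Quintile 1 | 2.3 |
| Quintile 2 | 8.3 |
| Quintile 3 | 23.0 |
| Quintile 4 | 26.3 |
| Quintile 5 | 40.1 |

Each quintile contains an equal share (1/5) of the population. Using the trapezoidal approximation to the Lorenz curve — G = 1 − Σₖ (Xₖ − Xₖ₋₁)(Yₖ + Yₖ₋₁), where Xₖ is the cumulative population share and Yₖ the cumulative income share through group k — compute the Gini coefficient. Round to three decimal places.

Cumulative income shares Yₖ: 0.0230, 0.1060, 0.3360, 0.5990, 1.0000
Σ (Xₖ−Xₖ₋₁)(Yₖ+Yₖ₋₁) = (1/5)(0.0230+0.0000) + (1/5)(0.1060+0.0230) + (1/5)(0.3360+0.1060) + (1/5)(0.5990+0.3360) + (1/5)(1.0000+0.5990)
  = 0.0046 + 0.0258 + 0.0884 + 0.1870 + 0.3198 = 0.6256
G = 1 − 0.6256 = 0.3744

0.374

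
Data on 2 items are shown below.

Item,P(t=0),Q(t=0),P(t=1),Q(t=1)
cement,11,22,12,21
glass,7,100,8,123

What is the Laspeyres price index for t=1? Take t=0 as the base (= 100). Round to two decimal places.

112.95

Laspeyres price index uses base-period quantities as weights.
ΣP(t=1)·Q(t=0) = 12×22 + 8×100 = 264 + 800 = 1064
ΣP(t=0)·Q(t=0) = 11×22 + 7×100 = 242 + 700 = 942
Index = 1064 / 942 × 100 = 112.9512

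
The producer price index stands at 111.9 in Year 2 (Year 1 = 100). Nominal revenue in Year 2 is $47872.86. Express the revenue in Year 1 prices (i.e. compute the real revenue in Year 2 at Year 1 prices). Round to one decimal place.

Real = Nominal ÷ (Index/100) = 47872.86 ÷ (111.9/100)
     = 47872.86 ÷ 1.119 = 42781.8231

42781.8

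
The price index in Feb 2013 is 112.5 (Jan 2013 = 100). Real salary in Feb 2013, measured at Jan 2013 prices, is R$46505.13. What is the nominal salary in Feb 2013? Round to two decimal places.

52318.27

Nominal = Real × (Index/100) = 46505.13 × (112.5/100)
        = 46505.13 × 1.125 = 52318.2712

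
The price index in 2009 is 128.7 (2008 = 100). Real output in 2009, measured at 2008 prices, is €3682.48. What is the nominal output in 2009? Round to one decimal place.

Nominal = Real × (Index/100) = 3682.48 × (128.7/100)
        = 3682.48 × 1.287 = 4739.3518

4739.4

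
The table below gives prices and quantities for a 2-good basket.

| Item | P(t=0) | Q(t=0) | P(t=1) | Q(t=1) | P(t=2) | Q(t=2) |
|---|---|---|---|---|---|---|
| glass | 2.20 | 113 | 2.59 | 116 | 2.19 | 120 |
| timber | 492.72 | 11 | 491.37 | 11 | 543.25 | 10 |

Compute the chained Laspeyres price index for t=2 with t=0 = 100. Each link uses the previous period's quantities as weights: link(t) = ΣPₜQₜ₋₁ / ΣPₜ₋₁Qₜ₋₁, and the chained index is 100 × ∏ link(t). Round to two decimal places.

109.75

Link t=0→t=1:
ΣP(t=1)Q(t=0) = 2.59×113 + 491.37×11 = 292.67 + 5405.07 = 5697.74
ΣP(t=0)Q(t=0) = 2.20×113 + 492.72×11 = 248.6 + 5419.92 = 5668.52
link = 5697.74/5668.52 = 1.005155
Link t=1→t=2:
ΣP(t=2)Q(t=1) = 2.19×116 + 543.25×11 = 254.04 + 5975.75 = 6229.79
ΣP(t=1)Q(t=1) = 2.59×116 + 491.37×11 = 300.44 + 5405.07 = 5705.51
link = 6229.79/5705.51 = 1.091890
Chained index = 100 × 1.005155 × 1.091890 = 109.7519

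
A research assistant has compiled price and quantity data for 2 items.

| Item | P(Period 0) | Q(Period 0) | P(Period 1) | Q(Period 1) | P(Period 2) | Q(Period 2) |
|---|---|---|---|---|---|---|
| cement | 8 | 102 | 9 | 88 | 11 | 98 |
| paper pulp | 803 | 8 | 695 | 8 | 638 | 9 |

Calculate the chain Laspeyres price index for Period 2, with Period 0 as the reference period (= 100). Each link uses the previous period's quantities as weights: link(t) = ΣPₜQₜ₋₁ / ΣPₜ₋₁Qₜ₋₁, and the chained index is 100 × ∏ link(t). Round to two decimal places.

Link Period 0→Period 1:
ΣP(Period 1)Q(Period 0) = 9×102 + 695×8 = 918 + 5560 = 6478
ΣP(Period 0)Q(Period 0) = 8×102 + 803×8 = 816 + 6424 = 7240
link = 6478/7240 = 0.894751
Link Period 1→Period 2:
ΣP(Period 2)Q(Period 1) = 11×88 + 638×8 = 968 + 5104 = 6072
ΣP(Period 1)Q(Period 1) = 9×88 + 695×8 = 792 + 5560 = 6352
link = 6072/6352 = 0.955919
Chained index = 100 × 0.894751 × 0.955919 = 85.5310

85.53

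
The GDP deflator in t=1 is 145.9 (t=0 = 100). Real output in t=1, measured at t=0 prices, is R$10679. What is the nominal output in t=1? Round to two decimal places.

15580.66

Nominal = Real × (Index/100) = 10679 × (145.9/100)
        = 10679 × 1.459 = 15580.6610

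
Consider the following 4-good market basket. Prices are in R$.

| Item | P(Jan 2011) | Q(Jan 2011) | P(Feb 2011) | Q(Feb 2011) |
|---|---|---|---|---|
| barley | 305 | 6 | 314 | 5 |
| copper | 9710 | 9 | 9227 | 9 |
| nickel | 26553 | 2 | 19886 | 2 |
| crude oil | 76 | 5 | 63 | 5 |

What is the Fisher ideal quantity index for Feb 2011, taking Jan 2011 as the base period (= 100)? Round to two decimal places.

Laspeyres component (base-period weights):
ΣP(Jan 2011)Q(Feb 2011) = 305×5 + 9710×9 + 26553×2 + 76×5 = 1525 + 87390 + 53106 + 380 = 142401
ΣP(Jan 2011)Q(Jan 2011) = 305×6 + 9710×9 + 26553×2 + 76×5 = 1830 + 87390 + 53106 + 380 = 142706
L = 142401 / 142706 × 100 = 99.7863
Paasche component (current-period weights):
ΣP(Feb 2011)Q(Feb 2011) = 314×5 + 9227×9 + 19886×2 + 63×5 = 1570 + 83043 + 39772 + 315 = 124700
ΣP(Feb 2011)Q(Jan 2011) = 314×6 + 9227×9 + 19886×2 + 63×5 = 1884 + 83043 + 39772 + 315 = 125014
P = 124700 / 125014 × 100 = 99.7488
Fisher = √(L × P) = √(99.7863 × 99.7488) = 99.7675

99.77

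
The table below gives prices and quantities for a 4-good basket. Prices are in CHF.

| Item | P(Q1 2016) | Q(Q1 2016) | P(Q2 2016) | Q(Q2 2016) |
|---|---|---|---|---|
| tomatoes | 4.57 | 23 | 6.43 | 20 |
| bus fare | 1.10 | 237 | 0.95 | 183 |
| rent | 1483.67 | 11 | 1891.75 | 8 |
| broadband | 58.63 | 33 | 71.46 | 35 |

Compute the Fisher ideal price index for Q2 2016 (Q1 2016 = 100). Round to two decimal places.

Laspeyres component (base-period weights):
ΣP(Q2 2016)Q(Q1 2016) = 6.43×23 + 0.95×237 + 1891.75×11 + 71.46×33 = 147.89 + 225.15 + 20809.25 + 2358.18 = 23540.47
ΣP(Q1 2016)Q(Q1 2016) = 4.57×23 + 1.10×237 + 1483.67×11 + 58.63×33 = 105.11 + 260.7 + 16320.37 + 1934.79 = 18620.97
L = 23540.47 / 18620.97 × 100 = 126.4191
Paasche component (current-period weights):
ΣP(Q2 2016)Q(Q2 2016) = 6.43×20 + 0.95×183 + 1891.75×8 + 71.46×35 = 128.6 + 173.85 + 15134 + 2501.1 = 17937.55
ΣP(Q1 2016)Q(Q2 2016) = 4.57×20 + 1.10×183 + 1483.67×8 + 58.63×35 = 91.4 + 201.3 + 11869.36 + 2052.05 = 14214.11
P = 17937.55 / 14214.11 × 100 = 126.1954
Fisher = √(L × P) = √(126.4191 × 126.1954) = 126.3072

126.31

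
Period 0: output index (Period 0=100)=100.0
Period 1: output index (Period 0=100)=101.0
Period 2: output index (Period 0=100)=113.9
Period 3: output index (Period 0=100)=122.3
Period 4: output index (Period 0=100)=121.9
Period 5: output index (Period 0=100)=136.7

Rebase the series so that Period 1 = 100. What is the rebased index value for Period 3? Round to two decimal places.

121.09

Rebased(Period 3) = 122.3 / 101.0 × 100 = 121.0891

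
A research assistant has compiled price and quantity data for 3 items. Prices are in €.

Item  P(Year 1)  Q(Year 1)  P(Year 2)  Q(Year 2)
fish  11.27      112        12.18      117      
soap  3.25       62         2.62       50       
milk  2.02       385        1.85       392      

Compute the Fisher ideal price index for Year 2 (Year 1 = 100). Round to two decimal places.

100.13

Laspeyres component (base-period weights):
ΣP(Year 2)Q(Year 1) = 12.18×112 + 2.62×62 + 1.85×385 = 1364.16 + 162.44 + 712.25 = 2238.85
ΣP(Year 1)Q(Year 1) = 11.27×112 + 3.25×62 + 2.02×385 = 1262.24 + 201.5 + 777.7 = 2241.44
L = 2238.85 / 2241.44 × 100 = 99.8844
Paasche component (current-period weights):
ΣP(Year 2)Q(Year 2) = 12.18×117 + 2.62×50 + 1.85×392 = 1425.06 + 131 + 725.2 = 2281.26
ΣP(Year 1)Q(Year 2) = 11.27×117 + 3.25×50 + 2.02×392 = 1318.59 + 162.5 + 791.84 = 2272.93
P = 2281.26 / 2272.93 × 100 = 100.3665
Fisher = √(L × P) = √(99.8844 × 100.3665) = 100.1252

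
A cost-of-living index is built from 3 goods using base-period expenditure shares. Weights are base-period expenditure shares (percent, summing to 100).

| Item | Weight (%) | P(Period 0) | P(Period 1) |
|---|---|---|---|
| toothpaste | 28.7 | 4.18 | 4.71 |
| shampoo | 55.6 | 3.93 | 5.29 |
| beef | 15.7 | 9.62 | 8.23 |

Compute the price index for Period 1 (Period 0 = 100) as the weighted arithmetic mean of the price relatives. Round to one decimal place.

120.6

toothpaste: 28.7 × (4.71/4.18) = 28.7 × 1.126794 = 32.3390
shampoo: 55.6 × (5.29/3.93) = 55.6 × 1.346056 = 74.8407
beef: 15.7 × (8.23/9.62) = 15.7 × 0.855509 = 13.4315
Index = Σ wᵢ·(p₁ᵢ/p₀ᵢ) = 32.3390 + 74.8407 + 13.4315 = 120.6112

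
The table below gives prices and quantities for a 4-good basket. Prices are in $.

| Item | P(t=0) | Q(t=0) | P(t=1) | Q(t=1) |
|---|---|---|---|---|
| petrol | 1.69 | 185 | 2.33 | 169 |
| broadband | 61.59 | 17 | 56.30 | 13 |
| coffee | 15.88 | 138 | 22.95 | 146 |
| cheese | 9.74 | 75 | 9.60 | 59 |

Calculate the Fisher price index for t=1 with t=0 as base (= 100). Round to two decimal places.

Laspeyres component (base-period weights):
ΣP(t=1)Q(t=0) = 2.33×185 + 56.30×17 + 22.95×138 + 9.60×75 = 431.05 + 957.1 + 3167.1 + 720 = 5275.25
ΣP(t=0)Q(t=0) = 1.69×185 + 61.59×17 + 15.88×138 + 9.74×75 = 312.65 + 1047.03 + 2191.44 + 730.5 = 4281.62
L = 5275.25 / 4281.62 × 100 = 123.2069
Paasche component (current-period weights):
ΣP(t=1)Q(t=1) = 2.33×169 + 56.30×13 + 22.95×146 + 9.60×59 = 393.77 + 731.9 + 3350.7 + 566.4 = 5042.77
ΣP(t=0)Q(t=1) = 1.69×169 + 61.59×13 + 15.88×146 + 9.74×59 = 285.61 + 800.67 + 2318.48 + 574.66 = 3979.42
P = 5042.77 / 3979.42 × 100 = 126.7212
Fisher = √(L × P) = √(123.2069 × 126.7212) = 124.9517

124.95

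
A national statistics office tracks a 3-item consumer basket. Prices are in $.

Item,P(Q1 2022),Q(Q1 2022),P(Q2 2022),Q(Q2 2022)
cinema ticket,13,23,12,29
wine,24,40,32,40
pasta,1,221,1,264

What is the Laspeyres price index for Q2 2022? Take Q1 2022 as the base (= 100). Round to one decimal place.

Laspeyres price index uses base-period quantities as weights.
ΣP(Q2 2022)·Q(Q1 2022) = 12×23 + 32×40 + 1×221 = 276 + 1280 + 221 = 1777
ΣP(Q1 2022)·Q(Q1 2022) = 13×23 + 24×40 + 1×221 = 299 + 960 + 221 = 1480
Index = 1777 / 1480 × 100 = 120.0676

120.1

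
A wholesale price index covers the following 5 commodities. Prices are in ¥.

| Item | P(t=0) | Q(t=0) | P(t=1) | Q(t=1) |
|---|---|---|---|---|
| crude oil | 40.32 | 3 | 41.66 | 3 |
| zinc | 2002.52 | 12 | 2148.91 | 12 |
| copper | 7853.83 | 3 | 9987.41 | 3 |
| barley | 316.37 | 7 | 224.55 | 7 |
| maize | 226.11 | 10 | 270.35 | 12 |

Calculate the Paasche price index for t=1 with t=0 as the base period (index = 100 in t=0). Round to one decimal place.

115.3

Paasche price index uses current-period quantities as weights.
ΣP(t=1)·Q(t=1) = 41.66×3 + 2148.91×12 + 9987.41×3 + 224.55×7 + 270.35×12 = 124.98 + 25786.92 + 29962.23 + 1571.85 + 3244.2 = 60690.18
ΣP(t=0)·Q(t=1) = 40.32×3 + 2002.52×12 + 7853.83×3 + 316.37×7 + 226.11×12 = 120.96 + 24030.24 + 23561.49 + 2214.59 + 2713.32 = 52640.6
Index = 60690.18 / 52640.6 × 100 = 115.2916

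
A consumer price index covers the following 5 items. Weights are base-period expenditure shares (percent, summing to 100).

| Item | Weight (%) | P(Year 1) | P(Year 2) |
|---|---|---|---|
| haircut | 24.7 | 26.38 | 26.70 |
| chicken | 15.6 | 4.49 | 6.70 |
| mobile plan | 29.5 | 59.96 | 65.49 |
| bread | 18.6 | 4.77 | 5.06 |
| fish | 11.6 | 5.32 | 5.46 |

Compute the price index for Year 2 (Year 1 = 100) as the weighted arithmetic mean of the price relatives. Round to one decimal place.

haircut: 24.7 × (26.70/26.38) = 24.7 × 1.012130 = 24.9996
chicken: 15.6 × (6.70/4.49) = 15.6 × 1.492205 = 23.2784
mobile plan: 29.5 × (65.49/59.96) = 29.5 × 1.092228 = 32.2207
bread: 18.6 × (5.06/4.77) = 18.6 × 1.060797 = 19.7308
fish: 11.6 × (5.46/5.32) = 11.6 × 1.026316 = 11.9053
Index = Σ wᵢ·(p₁ᵢ/p₀ᵢ) = 24.9996 + 23.2784 + 32.2207 + 19.7308 + 11.9053 = 112.1348

112.1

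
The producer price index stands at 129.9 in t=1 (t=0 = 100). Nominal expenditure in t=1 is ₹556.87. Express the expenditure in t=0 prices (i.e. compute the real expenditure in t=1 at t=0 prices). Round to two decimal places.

428.69

Real = Nominal ÷ (Index/100) = 556.87 ÷ (129.9/100)
     = 556.87 ÷ 1.299 = 428.6913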